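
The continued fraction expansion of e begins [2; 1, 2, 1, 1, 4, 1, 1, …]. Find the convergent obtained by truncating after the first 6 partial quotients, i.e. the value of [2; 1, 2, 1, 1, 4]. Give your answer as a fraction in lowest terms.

Start with 4.
1 + 1/(4/1) = 1 + 1/4 = 5/4
1 + 1/(5/4) = 1 + 4/5 = 9/5
2 + 1/(9/5) = 2 + 5/9 = 23/9
1 + 1/(23/9) = 1 + 9/23 = 32/23
2 + 1/(32/23) = 2 + 23/32 = 87/32

87/32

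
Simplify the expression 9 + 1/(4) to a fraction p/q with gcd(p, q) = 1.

Start with 4.
9 + 1/(4/1) = 9 + 1/4 = 37/4

37/4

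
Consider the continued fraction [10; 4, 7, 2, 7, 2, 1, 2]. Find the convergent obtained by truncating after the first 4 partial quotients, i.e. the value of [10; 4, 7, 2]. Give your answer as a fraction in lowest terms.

a_0 = 10: 10/1
a_1 = 4: 41/4
a_2 = 7: 297/29
a_3 = 2: 635/62

635/62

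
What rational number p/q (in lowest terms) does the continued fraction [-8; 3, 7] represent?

-169/22

Build up convergents one term at a time:
a_0 = -8: -8/1
a_1 = 3: -23/3
a_2 = 7: -169/22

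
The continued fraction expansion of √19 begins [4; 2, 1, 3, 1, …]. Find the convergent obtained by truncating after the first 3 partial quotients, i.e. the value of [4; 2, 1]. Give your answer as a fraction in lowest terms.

a_0 = 4: 4/1
a_1 = 2: 9/2
a_2 = 1: 13/3

13/3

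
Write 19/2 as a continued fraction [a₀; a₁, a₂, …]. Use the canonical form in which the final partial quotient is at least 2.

Apply division with remainder until the remainder is 0:
19 ÷ 2 → quotient 9, remainder 1
2 ÷ 1 → quotient 2, remainder 0

[9; 2]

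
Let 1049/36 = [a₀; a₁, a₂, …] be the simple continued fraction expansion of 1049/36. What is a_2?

5

Apply division with remainder until the remainder is 0:
⌊1049/36⌋ = 29, remainder 5
⌊36/5⌋ = 7, remainder 1
⌊5/1⌋ = 5, remainder 0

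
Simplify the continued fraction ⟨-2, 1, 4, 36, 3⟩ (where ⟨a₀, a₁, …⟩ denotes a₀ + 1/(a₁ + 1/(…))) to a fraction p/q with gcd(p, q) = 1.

-657/548

Start with 3.
36 + 1/(3/1) = 36 + 1/3 = 109/3
4 + 1/(109/3) = 4 + 3/109 = 439/109
1 + 1/(439/109) = 1 + 109/439 = 548/439
-2 + 1/(548/439) = -2 + 439/548 = -657/548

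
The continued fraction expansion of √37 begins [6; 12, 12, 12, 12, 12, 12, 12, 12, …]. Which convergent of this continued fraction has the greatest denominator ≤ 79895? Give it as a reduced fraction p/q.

List convergents until the denominator exceeds the bound:
a_0 = 6: 6/1  (≤ bound)
a_1 = 12: 73/12  (≤ bound)
a_2 = 12: 882/145  (≤ bound)
a_3 = 12: 10657/1752  (≤ bound)
a_4 = 12: 128766/21169  (≤ bound)
a_5 = 12: 1555849/255780  (> 79895, stop)

128766/21169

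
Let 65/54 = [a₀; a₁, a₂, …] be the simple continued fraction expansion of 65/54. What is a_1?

65 = 1·54 + 11, so a_0 = 1
54 = 4·11 + 10, so a_1 = 4

4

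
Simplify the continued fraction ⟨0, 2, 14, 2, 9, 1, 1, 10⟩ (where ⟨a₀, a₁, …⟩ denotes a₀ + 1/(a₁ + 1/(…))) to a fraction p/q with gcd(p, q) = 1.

6094/12609

a_0 = 0: 0/1
a_1 = 2: 1/2
a_2 = 14: 14/29
a_3 = 2: 29/60
a_4 = 9: 275/569
a_5 = 1: 304/629
a_6 = 1: 579/1198
a_7 = 10: 6094/12609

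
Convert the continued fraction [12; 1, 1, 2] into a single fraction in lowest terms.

63/5

Work from the innermost term outward:
Start with 2.
1 + 1/(2/1) = 1 + 1/2 = 3/2
1 + 1/(3/2) = 1 + 2/3 = 5/3
12 + 1/(5/3) = 12 + 3/5 = 63/5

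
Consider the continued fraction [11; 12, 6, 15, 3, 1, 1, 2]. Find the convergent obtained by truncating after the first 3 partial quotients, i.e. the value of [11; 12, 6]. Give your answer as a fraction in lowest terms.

809/73

Build up convergents one term at a time:
a_0 = 11: 11/1
a_1 = 12: 133/12
a_2 = 6: 809/73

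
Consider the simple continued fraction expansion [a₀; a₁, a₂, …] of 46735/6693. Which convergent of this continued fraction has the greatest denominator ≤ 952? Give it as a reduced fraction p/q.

List convergents until the denominator exceeds the bound:
a_0 = 6: 6/1  (≤ bound)
a_1 = 1: 7/1  (≤ bound)
a_2 = 56: 398/57  (≤ bound)
a_3 = 1: 405/58  (≤ bound)
a_4 = 2: 1208/173  (≤ bound)
a_5 = 3: 4029/577  (≤ bound)
a_6 = 5: 21353/3058  (> 952, stop)

4029/577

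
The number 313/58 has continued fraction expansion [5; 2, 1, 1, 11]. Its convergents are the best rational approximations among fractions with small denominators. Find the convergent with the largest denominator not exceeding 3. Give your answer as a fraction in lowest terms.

16/3

List convergents until the denominator exceeds the bound:
a_0 = 5: 5/1  (≤ bound)
a_1 = 2: 11/2  (≤ bound)
a_2 = 1: 16/3  (≤ bound)
a_3 = 1: 27/5  (> 3, stop)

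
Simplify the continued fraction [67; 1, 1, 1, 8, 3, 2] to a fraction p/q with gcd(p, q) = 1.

Collapse the nested fraction from the inside out:
Start with 2.
3 + 1/(2/1) = 3 + 1/2 = 7/2
8 + 1/(7/2) = 8 + 2/7 = 58/7
1 + 1/(58/7) = 1 + 7/58 = 65/58
1 + 1/(65/58) = 1 + 58/65 = 123/65
1 + 1/(123/65) = 1 + 65/123 = 188/123
67 + 1/(188/123) = 67 + 123/188 = 12719/188

12719/188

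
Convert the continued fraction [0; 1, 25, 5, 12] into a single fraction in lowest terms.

Start with 12.
5 + 1/(12/1) = 5 + 1/12 = 61/12
25 + 1/(61/12) = 25 + 12/61 = 1537/61
1 + 1/(1537/61) = 1 + 61/1537 = 1598/1537
0 + 1/(1598/1537) = 0 + 1537/1598 = 1537/1598

1537/1598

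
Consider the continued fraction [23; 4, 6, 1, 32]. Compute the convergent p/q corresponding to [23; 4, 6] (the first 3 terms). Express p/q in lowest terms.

581/25

Start with 6.
4 + 1/(6/1) = 4 + 1/6 = 25/6
23 + 1/(25/6) = 23 + 6/25 = 581/25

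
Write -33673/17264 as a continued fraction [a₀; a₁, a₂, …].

Repeatedly divide and take the remainder:
⌊-33673/17264⌋ = -2, remainder 855
⌊17264/855⌋ = 20, remainder 164
⌊855/164⌋ = 5, remainder 35
⌊164/35⌋ = 4, remainder 24
⌊35/24⌋ = 1, remainder 11
⌊24/11⌋ = 2, remainder 2
⌊11/2⌋ = 5, remainder 1
⌊2/1⌋ = 2, remainder 0

[-2; 20, 5, 4, 1, 2, 5, 2]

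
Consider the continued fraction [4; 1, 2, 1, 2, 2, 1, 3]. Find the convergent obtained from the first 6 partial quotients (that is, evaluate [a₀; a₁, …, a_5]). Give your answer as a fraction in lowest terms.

Start with 2.
2 + 1/(2/1) = 2 + 1/2 = 5/2
1 + 1/(5/2) = 1 + 2/5 = 7/5
2 + 1/(7/5) = 2 + 5/7 = 19/7
1 + 1/(19/7) = 1 + 7/19 = 26/19
4 + 1/(26/19) = 4 + 19/26 = 123/26

123/26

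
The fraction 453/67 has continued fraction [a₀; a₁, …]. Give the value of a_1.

Run the Euclidean algorithm, recording each quotient:
⌊453/67⌋ = 6, remainder 51
⌊67/51⌋ = 1, remainder 16

1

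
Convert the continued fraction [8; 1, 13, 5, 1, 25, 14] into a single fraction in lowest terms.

Start with 14.
25 + 1/(14/1) = 25 + 1/14 = 351/14
1 + 1/(351/14) = 1 + 14/351 = 365/351
5 + 1/(365/351) = 5 + 351/365 = 2176/365
13 + 1/(2176/365) = 13 + 365/2176 = 28653/2176
1 + 1/(28653/2176) = 1 + 2176/28653 = 30829/28653
8 + 1/(30829/28653) = 8 + 28653/30829 = 275285/30829

275285/30829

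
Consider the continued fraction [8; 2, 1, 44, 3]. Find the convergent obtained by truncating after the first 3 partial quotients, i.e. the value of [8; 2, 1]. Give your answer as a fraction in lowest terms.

25/3

Work from the innermost term outward:
Start with 1.
2 + 1/(1/1) = 2 + 1/1 = 3/1
8 + 1/(3/1) = 8 + 1/3 = 25/3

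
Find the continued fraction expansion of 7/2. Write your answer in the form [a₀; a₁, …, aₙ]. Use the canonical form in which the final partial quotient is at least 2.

[3; 2]

7 ÷ 2 → quotient 3, remainder 1
2 ÷ 1 → quotient 2, remainder 0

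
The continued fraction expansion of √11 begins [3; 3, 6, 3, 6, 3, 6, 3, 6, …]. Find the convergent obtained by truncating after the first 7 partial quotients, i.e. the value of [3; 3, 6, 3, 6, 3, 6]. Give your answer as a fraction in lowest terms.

25077/7561

Starting at the tail and folding back:
Start with 6.
3 + 1/(6/1) = 3 + 1/6 = 19/6
6 + 1/(19/6) = 6 + 6/19 = 120/19
3 + 1/(120/19) = 3 + 19/120 = 379/120
6 + 1/(379/120) = 6 + 120/379 = 2394/379
3 + 1/(2394/379) = 3 + 379/2394 = 7561/2394
3 + 1/(7561/2394) = 3 + 2394/7561 = 25077/7561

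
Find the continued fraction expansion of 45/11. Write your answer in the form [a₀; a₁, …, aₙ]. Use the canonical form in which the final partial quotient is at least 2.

Apply division with remainder until the remainder is 0:
45 = 4·11 + 1, so a_0 = 4
11 = 11·1 + 0, so a_1 = 11

[4; 11]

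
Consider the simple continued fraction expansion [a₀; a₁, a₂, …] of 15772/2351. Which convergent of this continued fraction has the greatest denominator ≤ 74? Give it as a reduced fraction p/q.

161/24

a_0 = 6: 6/1  (≤ bound)
a_1 = 1: 7/1  (≤ bound)
a_2 = 2: 20/3  (≤ bound)
a_3 = 2: 47/7  (≤ bound)
a_4 = 3: 161/24  (≤ bound)
a_5 = 5: 852/127  (> 74, stop)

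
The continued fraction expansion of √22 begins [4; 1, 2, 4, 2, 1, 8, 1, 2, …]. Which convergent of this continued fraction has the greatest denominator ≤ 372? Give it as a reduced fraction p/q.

1712/365

List convergents until the denominator exceeds the bound:
a_0 = 4: 4/1  (≤ bound)
a_1 = 1: 5/1  (≤ bound)
a_2 = 2: 14/3  (≤ bound)
a_3 = 4: 61/13  (≤ bound)
a_4 = 2: 136/29  (≤ bound)
a_5 = 1: 197/42  (≤ bound)
a_6 = 8: 1712/365  (≤ bound)
a_7 = 1: 1909/407  (> 372, stop)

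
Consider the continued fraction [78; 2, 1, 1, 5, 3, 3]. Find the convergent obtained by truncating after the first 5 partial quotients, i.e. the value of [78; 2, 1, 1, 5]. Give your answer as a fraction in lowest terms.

Start with 5.
1 + 1/(5/1) = 1 + 1/5 = 6/5
1 + 1/(6/5) = 1 + 5/6 = 11/6
2 + 1/(11/6) = 2 + 6/11 = 28/11
78 + 1/(28/11) = 78 + 11/28 = 2195/28

2195/28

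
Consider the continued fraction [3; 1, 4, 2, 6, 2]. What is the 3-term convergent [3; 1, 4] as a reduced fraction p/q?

19/5

Starting at the tail and folding back:
Start with 4.
1 + 1/(4/1) = 1 + 1/4 = 5/4
3 + 1/(5/4) = 3 + 4/5 = 19/5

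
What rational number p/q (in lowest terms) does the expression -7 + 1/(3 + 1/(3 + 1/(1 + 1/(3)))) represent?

-328/49

a_0 = -7: -7/1
a_1 = 3: -20/3
a_2 = 3: -67/10
a_3 = 1: -87/13
a_4 = 3: -328/49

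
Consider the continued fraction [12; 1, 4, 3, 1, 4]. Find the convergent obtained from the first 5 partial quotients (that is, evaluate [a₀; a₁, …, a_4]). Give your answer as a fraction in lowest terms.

Start with 1.
3 + 1/(1/1) = 3 + 1/1 = 4/1
4 + 1/(4/1) = 4 + 1/4 = 17/4
1 + 1/(17/4) = 1 + 4/17 = 21/17
12 + 1/(21/17) = 12 + 17/21 = 269/21

269/21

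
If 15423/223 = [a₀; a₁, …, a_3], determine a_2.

15423 ÷ 223 → quotient 69, remainder 36
223 ÷ 36 → quotient 6, remainder 7
36 ÷ 7 → quotient 5, remainder 1

5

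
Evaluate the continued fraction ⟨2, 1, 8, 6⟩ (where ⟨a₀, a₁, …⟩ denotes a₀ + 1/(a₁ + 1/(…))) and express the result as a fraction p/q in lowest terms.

Build up convergents one term at a time:
a_0 = 2: 2/1
a_1 = 1: 3/1
a_2 = 8: 26/9
a_3 = 6: 159/55

159/55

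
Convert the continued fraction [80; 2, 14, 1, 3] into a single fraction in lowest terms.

Use the convergent recurrence hₖ = aₖ·hₖ₋₁ + hₖ₋₂ (and likewise for the denominators kₖ):
a_0 = 80: 80/1
a_1 = 2: 161/2
a_2 = 14: 2334/29
a_3 = 1: 2495/31
a_4 = 3: 9819/122

9819/122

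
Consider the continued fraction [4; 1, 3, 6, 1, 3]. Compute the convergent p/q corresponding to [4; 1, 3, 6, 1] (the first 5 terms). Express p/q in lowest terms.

138/29

a_0 = 4: 4/1
a_1 = 1: 5/1
a_2 = 3: 19/4
a_3 = 6: 119/25
a_4 = 1: 138/29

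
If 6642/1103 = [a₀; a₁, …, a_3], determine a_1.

45

Run the Euclidean algorithm, recording each quotient:
⌊6642/1103⌋ = 6, remainder 24
⌊1103/24⌋ = 45, remainder 23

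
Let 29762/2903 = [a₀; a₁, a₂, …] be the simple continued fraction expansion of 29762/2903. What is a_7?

Repeatedly divide and take the remainder:
⌊29762/2903⌋ = 10, remainder 732
⌊2903/732⌋ = 3, remainder 707
⌊732/707⌋ = 1, remainder 25
⌊707/25⌋ = 28, remainder 7
⌊25/7⌋ = 3, remainder 4
⌊7/4⌋ = 1, remainder 3
⌊4/3⌋ = 1, remainder 1
⌊3/1⌋ = 3, remainder 0

3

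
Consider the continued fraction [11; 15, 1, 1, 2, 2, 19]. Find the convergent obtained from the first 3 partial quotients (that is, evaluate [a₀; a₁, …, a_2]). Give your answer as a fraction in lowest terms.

Start with 1.
15 + 1/(1/1) = 15 + 1/1 = 16/1
11 + 1/(16/1) = 11 + 1/16 = 177/16

177/16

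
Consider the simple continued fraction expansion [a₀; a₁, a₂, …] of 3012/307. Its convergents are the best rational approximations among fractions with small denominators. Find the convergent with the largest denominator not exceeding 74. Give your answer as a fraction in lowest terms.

List convergents until the denominator exceeds the bound:
a_0 = 9: 9/1  (≤ bound)
a_1 = 1: 10/1  (≤ bound)
a_2 = 4: 49/5  (≤ bound)
a_3 = 3: 157/16  (≤ bound)
a_4 = 2: 363/37  (≤ bound)
a_5 = 2: 883/90  (> 74, stop)

363/37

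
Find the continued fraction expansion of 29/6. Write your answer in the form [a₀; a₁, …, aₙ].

Repeatedly divide and take the remainder:
29 = 4·6 + 5, so a_0 = 4
6 = 1·5 + 1, so a_1 = 1
5 = 5·1 + 0, so a_2 = 5

[4; 1, 5]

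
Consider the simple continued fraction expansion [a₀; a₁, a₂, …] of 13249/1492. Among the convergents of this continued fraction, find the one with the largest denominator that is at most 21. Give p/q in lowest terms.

a_0 = 8: 8/1  (≤ bound)
a_1 = 1: 9/1  (≤ bound)
a_2 = 7: 71/8  (≤ bound)
a_3 = 2: 151/17  (≤ bound)
a_4 = 1: 222/25  (> 21, stop)

151/17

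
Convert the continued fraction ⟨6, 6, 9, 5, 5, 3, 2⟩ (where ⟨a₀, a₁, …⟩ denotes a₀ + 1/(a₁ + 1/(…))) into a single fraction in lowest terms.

Start with 2.
3 + 1/(2/1) = 3 + 1/2 = 7/2
5 + 1/(7/2) = 5 + 2/7 = 37/7
5 + 1/(37/7) = 5 + 7/37 = 192/37
9 + 1/(192/37) = 9 + 37/192 = 1765/192
6 + 1/(1765/192) = 6 + 192/1765 = 10782/1765
6 + 1/(10782/1765) = 6 + 1765/10782 = 66457/10782

66457/10782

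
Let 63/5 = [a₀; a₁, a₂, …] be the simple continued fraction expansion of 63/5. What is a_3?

Apply division with remainder until the remainder is 0:
63 ÷ 5 → quotient 12, remainder 3
5 ÷ 3 → quotient 1, remainder 2
3 ÷ 2 → quotient 1, remainder 1
2 ÷ 1 → quotient 2, remainder 0

2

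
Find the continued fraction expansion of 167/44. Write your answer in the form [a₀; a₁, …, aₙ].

[3; 1, 3, 1, 8]

Repeatedly divide and take the remainder:
⌊167/44⌋ = 3, remainder 35
⌊44/35⌋ = 1, remainder 9
⌊35/9⌋ = 3, remainder 8
⌊9/8⌋ = 1, remainder 1
⌊8/1⌋ = 8, remainder 0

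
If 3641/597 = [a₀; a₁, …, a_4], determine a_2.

8

3641 ÷ 597 → quotient 6, remainder 59
597 ÷ 59 → quotient 10, remainder 7
59 ÷ 7 → quotient 8, remainder 3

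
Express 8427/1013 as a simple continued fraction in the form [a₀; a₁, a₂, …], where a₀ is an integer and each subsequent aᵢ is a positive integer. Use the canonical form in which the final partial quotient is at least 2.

[8; 3, 7, 2, 1, 14]

8427 ÷ 1013 → quotient 8, remainder 323
1013 ÷ 323 → quotient 3, remainder 44
323 ÷ 44 → quotient 7, remainder 15
44 ÷ 15 → quotient 2, remainder 14
15 ÷ 14 → quotient 1, remainder 1
14 ÷ 1 → quotient 14, remainder 0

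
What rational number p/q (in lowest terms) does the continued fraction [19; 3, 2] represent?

Start with 2.
3 + 1/(2/1) = 3 + 1/2 = 7/2
19 + 1/(7/2) = 19 + 2/7 = 135/7

135/7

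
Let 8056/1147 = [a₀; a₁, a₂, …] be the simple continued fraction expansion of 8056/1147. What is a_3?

13

8056 = 7·1147 + 27, so a_0 = 7
1147 = 42·27 + 13, so a_1 = 42
27 = 2·13 + 1, so a_2 = 2
13 = 13·1 + 0, so a_3 = 13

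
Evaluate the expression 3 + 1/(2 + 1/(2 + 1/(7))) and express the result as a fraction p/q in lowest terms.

126/37

Start with 7.
2 + 1/(7/1) = 2 + 1/7 = 15/7
2 + 1/(15/7) = 2 + 7/15 = 37/15
3 + 1/(37/15) = 3 + 15/37 = 126/37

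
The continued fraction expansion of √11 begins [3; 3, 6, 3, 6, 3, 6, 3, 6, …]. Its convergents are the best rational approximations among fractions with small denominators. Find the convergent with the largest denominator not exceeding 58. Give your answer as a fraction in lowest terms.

a_0 = 3: 3/1  (≤ bound)
a_1 = 3: 10/3  (≤ bound)
a_2 = 6: 63/19  (≤ bound)
a_3 = 3: 199/60  (> 58, stop)

63/19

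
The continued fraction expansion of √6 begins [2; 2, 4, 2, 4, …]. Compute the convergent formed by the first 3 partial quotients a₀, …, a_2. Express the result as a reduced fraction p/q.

22/9

a_0 = 2: 2/1
a_1 = 2: 5/2
a_2 = 4: 22/9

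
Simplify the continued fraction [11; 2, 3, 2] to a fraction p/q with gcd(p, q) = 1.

183/16

Build up convergents one term at a time:
a_0 = 11: 11/1
a_1 = 2: 23/2
a_2 = 3: 80/7
a_3 = 2: 183/16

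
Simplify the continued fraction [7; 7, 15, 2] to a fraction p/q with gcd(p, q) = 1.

Compute successive convergents:
a_0 = 7: 7/1
a_1 = 7: 50/7
a_2 = 15: 757/106
a_3 = 2: 1564/219

1564/219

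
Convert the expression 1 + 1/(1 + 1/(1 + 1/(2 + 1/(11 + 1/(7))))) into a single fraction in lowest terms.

a_0 = 1: 1/1
a_1 = 1: 2/1
a_2 = 1: 3/2
a_3 = 2: 8/5
a_4 = 11: 91/57
a_5 = 7: 645/404

645/404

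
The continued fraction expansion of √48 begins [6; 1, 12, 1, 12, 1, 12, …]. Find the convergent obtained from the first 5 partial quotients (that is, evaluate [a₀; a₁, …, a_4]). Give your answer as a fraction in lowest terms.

Use the convergent recurrence hₖ = aₖ·hₖ₋₁ + hₖ₋₂ (and likewise for the denominators kₖ):
a_0 = 6: 6/1
a_1 = 1: 7/1
a_2 = 12: 90/13
a_3 = 1: 97/14
a_4 = 12: 1254/181

1254/181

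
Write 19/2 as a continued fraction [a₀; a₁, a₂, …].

[9; 2]

Apply division with remainder until the remainder is 0:
19 ÷ 2 → quotient 9, remainder 1
2 ÷ 1 → quotient 2, remainder 0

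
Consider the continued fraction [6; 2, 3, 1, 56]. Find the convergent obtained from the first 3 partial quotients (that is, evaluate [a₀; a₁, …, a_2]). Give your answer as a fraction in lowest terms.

Use the convergent recurrence hₖ = aₖ·hₖ₋₁ + hₖ₋₂ (and likewise for the denominators kₖ):
a_0 = 6: 6/1
a_1 = 2: 13/2
a_2 = 3: 45/7

45/7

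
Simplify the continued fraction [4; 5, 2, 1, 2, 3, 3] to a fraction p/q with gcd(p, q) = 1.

a_0 = 4: 4/1
a_1 = 5: 21/5
a_2 = 2: 46/11
a_3 = 1: 67/16
a_4 = 2: 180/43
a_5 = 3: 607/145
a_6 = 3: 2001/478

2001/478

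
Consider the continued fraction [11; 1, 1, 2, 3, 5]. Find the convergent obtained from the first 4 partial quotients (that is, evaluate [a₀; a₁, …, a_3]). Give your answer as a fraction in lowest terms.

58/5

a_0 = 11: 11/1
a_1 = 1: 12/1
a_2 = 1: 23/2
a_3 = 2: 58/5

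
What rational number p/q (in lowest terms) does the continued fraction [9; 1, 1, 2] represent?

48/5

Start with 2.
1 + 1/(2/1) = 1 + 1/2 = 3/2
1 + 1/(3/2) = 1 + 2/3 = 5/3
9 + 1/(5/3) = 9 + 3/5 = 48/5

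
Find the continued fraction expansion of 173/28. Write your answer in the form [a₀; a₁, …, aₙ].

⌊173/28⌋ = 6, remainder 5
⌊28/5⌋ = 5, remainder 3
⌊5/3⌋ = 1, remainder 2
⌊3/2⌋ = 1, remainder 1
⌊2/1⌋ = 2, remainder 0

[6; 5, 1, 1, 2]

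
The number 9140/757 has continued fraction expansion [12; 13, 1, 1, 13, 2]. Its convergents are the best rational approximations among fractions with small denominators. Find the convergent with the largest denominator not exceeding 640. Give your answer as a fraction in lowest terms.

4407/365

List convergents until the denominator exceeds the bound:
a_0 = 12: 12/1  (≤ bound)
a_1 = 13: 157/13  (≤ bound)
a_2 = 1: 169/14  (≤ bound)
a_3 = 1: 326/27  (≤ bound)
a_4 = 13: 4407/365  (≤ bound)
a_5 = 2: 9140/757  (> 640, stop)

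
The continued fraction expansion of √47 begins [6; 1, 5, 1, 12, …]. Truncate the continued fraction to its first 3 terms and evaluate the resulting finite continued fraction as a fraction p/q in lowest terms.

Start with 5.
1 + 1/(5/1) = 1 + 1/5 = 6/5
6 + 1/(6/5) = 6 + 5/6 = 41/6

41/6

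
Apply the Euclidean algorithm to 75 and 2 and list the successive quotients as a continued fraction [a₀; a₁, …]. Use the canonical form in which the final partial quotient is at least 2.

[37; 2]

75 ÷ 2 → quotient 37, remainder 1
2 ÷ 1 → quotient 2, remainder 0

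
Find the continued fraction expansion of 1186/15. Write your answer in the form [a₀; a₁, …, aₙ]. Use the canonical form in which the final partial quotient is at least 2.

[79; 15]

Run the Euclidean algorithm, recording each quotient:
⌊1186/15⌋ = 79, remainder 1
⌊15/1⌋ = 15, remainder 0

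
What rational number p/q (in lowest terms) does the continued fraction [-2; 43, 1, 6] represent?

Starting at the tail and folding back:
Start with 6.
1 + 1/(6/1) = 1 + 1/6 = 7/6
43 + 1/(7/6) = 43 + 6/7 = 307/7
-2 + 1/(307/7) = -2 + 7/307 = -607/307

-607/307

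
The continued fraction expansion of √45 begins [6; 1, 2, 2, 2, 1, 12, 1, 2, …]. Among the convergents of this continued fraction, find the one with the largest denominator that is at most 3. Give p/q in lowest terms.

a_0 = 6: 6/1  (≤ bound)
a_1 = 1: 7/1  (≤ bound)
a_2 = 2: 20/3  (≤ bound)
a_3 = 2: 47/7  (> 3, stop)

20/3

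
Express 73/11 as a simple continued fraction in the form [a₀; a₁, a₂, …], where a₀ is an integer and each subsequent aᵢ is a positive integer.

73 ÷ 11 → quotient 6, remainder 7
11 ÷ 7 → quotient 1, remainder 4
7 ÷ 4 → quotient 1, remainder 3
4 ÷ 3 → quotient 1, remainder 1
3 ÷ 1 → quotient 3, remainder 0

[6; 1, 1, 1, 3]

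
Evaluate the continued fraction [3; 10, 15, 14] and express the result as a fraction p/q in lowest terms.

6583/2124

Start with 14.
15 + 1/(14/1) = 15 + 1/14 = 211/14
10 + 1/(211/14) = 10 + 14/211 = 2124/211
3 + 1/(2124/211) = 3 + 211/2124 = 6583/2124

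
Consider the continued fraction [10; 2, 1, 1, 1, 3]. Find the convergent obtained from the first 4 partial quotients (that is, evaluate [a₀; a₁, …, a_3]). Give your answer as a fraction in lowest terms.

Collapse the nested fraction from the inside out:
Start with 1.
1 + 1/(1/1) = 1 + 1/1 = 2/1
2 + 1/(2/1) = 2 + 1/2 = 5/2
10 + 1/(5/2) = 10 + 2/5 = 52/5

52/5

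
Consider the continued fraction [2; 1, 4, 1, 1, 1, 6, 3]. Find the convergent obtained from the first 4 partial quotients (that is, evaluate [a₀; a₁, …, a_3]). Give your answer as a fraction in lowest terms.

Start with 1.
4 + 1/(1/1) = 4 + 1/1 = 5/1
1 + 1/(5/1) = 1 + 1/5 = 6/5
2 + 1/(6/5) = 2 + 5/6 = 17/6

17/6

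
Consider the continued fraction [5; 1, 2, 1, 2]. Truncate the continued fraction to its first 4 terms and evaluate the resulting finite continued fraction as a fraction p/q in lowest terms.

23/4

a_0 = 5: 5/1
a_1 = 1: 6/1
a_2 = 2: 17/3
a_3 = 1: 23/4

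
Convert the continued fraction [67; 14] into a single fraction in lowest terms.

a_0 = 67: 67/1
a_1 = 14: 939/14

939/14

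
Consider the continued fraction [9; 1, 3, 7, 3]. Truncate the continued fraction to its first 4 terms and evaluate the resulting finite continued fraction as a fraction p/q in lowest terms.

Start with 7.
3 + 1/(7/1) = 3 + 1/7 = 22/7
1 + 1/(22/7) = 1 + 7/22 = 29/22
9 + 1/(29/22) = 9 + 22/29 = 283/29

283/29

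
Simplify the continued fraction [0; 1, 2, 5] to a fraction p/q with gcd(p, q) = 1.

Start with 5.
2 + 1/(5/1) = 2 + 1/5 = 11/5
1 + 1/(11/5) = 1 + 5/11 = 16/11
0 + 1/(16/11) = 0 + 11/16 = 11/16

11/16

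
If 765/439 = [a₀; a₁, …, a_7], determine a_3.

1

765 = 1·439 + 326, so a_0 = 1
439 = 1·326 + 113, so a_1 = 1
326 = 2·113 + 100, so a_2 = 2
113 = 1·100 + 13, so a_3 = 1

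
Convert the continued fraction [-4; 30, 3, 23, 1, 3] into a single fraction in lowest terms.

a_0 = -4: -4/1
a_1 = 30: -119/30
a_2 = 3: -361/91
a_3 = 23: -8422/2123
a_4 = 1: -8783/2214
a_5 = 3: -34771/8765

-34771/8765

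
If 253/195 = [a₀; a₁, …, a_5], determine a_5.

253 = 1·195 + 58, so a_0 = 1
195 = 3·58 + 21, so a_1 = 3
58 = 2·21 + 16, so a_2 = 2
21 = 1·16 + 5, so a_3 = 1
16 = 3·5 + 1, so a_4 = 3
5 = 5·1 + 0, so a_5 = 5

5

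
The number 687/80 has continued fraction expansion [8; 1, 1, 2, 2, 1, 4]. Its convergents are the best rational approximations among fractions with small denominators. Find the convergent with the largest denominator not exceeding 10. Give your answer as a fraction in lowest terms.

43/5

a_0 = 8: 8/1  (≤ bound)
a_1 = 1: 9/1  (≤ bound)
a_2 = 1: 17/2  (≤ bound)
a_3 = 2: 43/5  (≤ bound)
a_4 = 2: 103/12  (> 10, stop)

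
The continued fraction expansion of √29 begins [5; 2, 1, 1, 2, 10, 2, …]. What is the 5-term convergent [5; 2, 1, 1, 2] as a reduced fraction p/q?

70/13

Build up convergents one term at a time:
a_0 = 5: 5/1
a_1 = 2: 11/2
a_2 = 1: 16/3
a_3 = 1: 27/5
a_4 = 2: 70/13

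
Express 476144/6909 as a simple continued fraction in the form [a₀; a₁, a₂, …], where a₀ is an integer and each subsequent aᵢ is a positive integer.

Run the Euclidean algorithm, recording each quotient:
⌊476144/6909⌋ = 68, remainder 6332
⌊6909/6332⌋ = 1, remainder 577
⌊6332/577⌋ = 10, remainder 562
⌊577/562⌋ = 1, remainder 15
⌊562/15⌋ = 37, remainder 7
⌊15/7⌋ = 2, remainder 1
⌊7/1⌋ = 7, remainder 0

[68; 1, 10, 1, 37, 2, 7]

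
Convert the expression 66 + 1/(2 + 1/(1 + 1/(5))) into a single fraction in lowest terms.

1128/17

a_0 = 66: 66/1
a_1 = 2: 133/2
a_2 = 1: 199/3
a_3 = 5: 1128/17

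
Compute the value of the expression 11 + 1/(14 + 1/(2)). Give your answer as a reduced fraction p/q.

321/29

Build up convergents one term at a time:
a_0 = 11: 11/1
a_1 = 14: 155/14
a_2 = 2: 321/29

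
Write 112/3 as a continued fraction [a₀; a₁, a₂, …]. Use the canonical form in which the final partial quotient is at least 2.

[37; 3]

⌊112/3⌋ = 37, remainder 1
⌊3/1⌋ = 3, remainder 0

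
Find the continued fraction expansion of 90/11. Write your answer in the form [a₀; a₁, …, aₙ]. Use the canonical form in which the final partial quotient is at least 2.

[8; 5, 2]

Repeatedly divide and take the remainder:
90 = 8·11 + 2, so a_0 = 8
11 = 5·2 + 1, so a_1 = 5
2 = 2·1 + 0, so a_2 = 2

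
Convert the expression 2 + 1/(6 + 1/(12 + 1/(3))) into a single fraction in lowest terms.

487/225

a_0 = 2: 2/1
a_1 = 6: 13/6
a_2 = 12: 158/73
a_3 = 3: 487/225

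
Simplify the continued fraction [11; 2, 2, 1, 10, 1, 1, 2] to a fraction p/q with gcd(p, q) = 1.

Start with 2.
1 + 1/(2/1) = 1 + 1/2 = 3/2
1 + 1/(3/2) = 1 + 2/3 = 5/3
10 + 1/(5/3) = 10 + 3/5 = 53/5
1 + 1/(53/5) = 1 + 5/53 = 58/53
2 + 1/(58/53) = 2 + 53/58 = 169/58
2 + 1/(169/58) = 2 + 58/169 = 396/169
11 + 1/(396/169) = 11 + 169/396 = 4525/396

4525/396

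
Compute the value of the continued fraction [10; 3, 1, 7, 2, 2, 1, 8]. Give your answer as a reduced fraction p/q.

20464/1995

a_0 = 10: 10/1
a_1 = 3: 31/3
a_2 = 1: 41/4
a_3 = 7: 318/31
a_4 = 2: 677/66
a_5 = 2: 1672/163
a_6 = 1: 2349/229
a_7 = 8: 20464/1995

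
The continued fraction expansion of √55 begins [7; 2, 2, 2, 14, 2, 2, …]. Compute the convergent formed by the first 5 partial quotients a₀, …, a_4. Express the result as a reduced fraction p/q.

Start with 14.
2 + 1/(14/1) = 2 + 1/14 = 29/14
2 + 1/(29/14) = 2 + 14/29 = 72/29
2 + 1/(72/29) = 2 + 29/72 = 173/72
7 + 1/(173/72) = 7 + 72/173 = 1283/173

1283/173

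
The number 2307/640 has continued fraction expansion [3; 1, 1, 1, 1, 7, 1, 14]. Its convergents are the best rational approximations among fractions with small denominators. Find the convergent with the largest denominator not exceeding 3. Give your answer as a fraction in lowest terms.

11/3

List convergents until the denominator exceeds the bound:
a_0 = 3: 3/1  (≤ bound)
a_1 = 1: 4/1  (≤ bound)
a_2 = 1: 7/2  (≤ bound)
a_3 = 1: 11/3  (≤ bound)
a_4 = 1: 18/5  (> 3, stop)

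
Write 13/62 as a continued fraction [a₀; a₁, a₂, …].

Repeatedly divide and take the remainder:
13 ÷ 62 → quotient 0, remainder 13
62 ÷ 13 → quotient 4, remainder 10
13 ÷ 10 → quotient 1, remainder 3
10 ÷ 3 → quotient 3, remainder 1
3 ÷ 1 → quotient 3, remainder 0

[0; 4, 1, 3, 3]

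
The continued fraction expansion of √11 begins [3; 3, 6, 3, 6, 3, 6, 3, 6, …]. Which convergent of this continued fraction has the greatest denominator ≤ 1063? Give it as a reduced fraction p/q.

a_0 = 3: 3/1  (≤ bound)
a_1 = 3: 10/3  (≤ bound)
a_2 = 6: 63/19  (≤ bound)
a_3 = 3: 199/60  (≤ bound)
a_4 = 6: 1257/379  (≤ bound)
a_5 = 3: 3970/1197  (> 1063, stop)

1257/379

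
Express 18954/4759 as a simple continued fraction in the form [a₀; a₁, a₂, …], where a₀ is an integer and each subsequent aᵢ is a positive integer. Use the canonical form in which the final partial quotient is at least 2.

[3; 1, 57, 27, 3]

Apply division with remainder until the remainder is 0:
18954 ÷ 4759 → quotient 3, remainder 4677
4759 ÷ 4677 → quotient 1, remainder 82
4677 ÷ 82 → quotient 57, remainder 3
82 ÷ 3 → quotient 27, remainder 1
3 ÷ 1 → quotient 3, remainder 0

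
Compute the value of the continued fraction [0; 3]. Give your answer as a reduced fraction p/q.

1/3

a_0 = 0: 0/1
a_1 = 3: 1/3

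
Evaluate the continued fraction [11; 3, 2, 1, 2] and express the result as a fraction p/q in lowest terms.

a_0 = 11: 11/1
a_1 = 3: 34/3
a_2 = 2: 79/7
a_3 = 1: 113/10
a_4 = 2: 305/27

305/27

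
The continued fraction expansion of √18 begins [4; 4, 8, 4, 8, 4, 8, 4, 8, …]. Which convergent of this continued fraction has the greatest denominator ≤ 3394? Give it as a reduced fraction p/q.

List convergents until the denominator exceeds the bound:
a_0 = 4: 4/1  (≤ bound)
a_1 = 4: 17/4  (≤ bound)
a_2 = 8: 140/33  (≤ bound)
a_3 = 4: 577/136  (≤ bound)
a_4 = 8: 4756/1121  (≤ bound)
a_5 = 4: 19601/4620  (> 3394, stop)

4756/1121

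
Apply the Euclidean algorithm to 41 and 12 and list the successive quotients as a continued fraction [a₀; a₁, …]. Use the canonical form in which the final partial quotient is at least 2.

Repeatedly divide and take the remainder:
⌊41/12⌋ = 3, remainder 5
⌊12/5⌋ = 2, remainder 2
⌊5/2⌋ = 2, remainder 1
⌊2/1⌋ = 2, remainder 0

[3; 2, 2, 2]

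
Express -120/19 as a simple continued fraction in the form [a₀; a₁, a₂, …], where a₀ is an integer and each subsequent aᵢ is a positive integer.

-120 ÷ 19 → quotient -7, remainder 13
19 ÷ 13 → quotient 1, remainder 6
13 ÷ 6 → quotient 2, remainder 1
6 ÷ 1 → quotient 6, remainder 0

[-7; 1, 2, 6]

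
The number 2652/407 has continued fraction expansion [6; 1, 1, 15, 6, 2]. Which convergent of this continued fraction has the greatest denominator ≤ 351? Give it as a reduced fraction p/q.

a_0 = 6: 6/1  (≤ bound)
a_1 = 1: 7/1  (≤ bound)
a_2 = 1: 13/2  (≤ bound)
a_3 = 15: 202/31  (≤ bound)
a_4 = 6: 1225/188  (≤ bound)
a_5 = 2: 2652/407  (> 351, stop)

1225/188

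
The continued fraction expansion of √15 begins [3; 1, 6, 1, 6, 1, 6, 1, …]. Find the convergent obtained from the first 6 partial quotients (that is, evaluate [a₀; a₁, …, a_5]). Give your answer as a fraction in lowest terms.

244/63

a_0 = 3: 3/1
a_1 = 1: 4/1
a_2 = 6: 27/7
a_3 = 1: 31/8
a_4 = 6: 213/55
a_5 = 1: 244/63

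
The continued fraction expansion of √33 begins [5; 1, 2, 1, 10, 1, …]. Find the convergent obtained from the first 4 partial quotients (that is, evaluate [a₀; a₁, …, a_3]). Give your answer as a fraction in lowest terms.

a_0 = 5: 5/1
a_1 = 1: 6/1
a_2 = 2: 17/3
a_3 = 1: 23/4

23/4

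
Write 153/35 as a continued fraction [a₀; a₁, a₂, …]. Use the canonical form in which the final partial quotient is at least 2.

[4; 2, 1, 2, 4]

Apply division with remainder until the remainder is 0:
153 ÷ 35 → quotient 4, remainder 13
35 ÷ 13 → quotient 2, remainder 9
13 ÷ 9 → quotient 1, remainder 4
9 ÷ 4 → quotient 2, remainder 1
4 ÷ 1 → quotient 4, remainder 0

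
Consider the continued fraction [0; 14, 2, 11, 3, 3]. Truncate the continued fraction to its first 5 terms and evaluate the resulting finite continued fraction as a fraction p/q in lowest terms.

Work from the innermost term outward:
Start with 3.
11 + 1/(3/1) = 11 + 1/3 = 34/3
2 + 1/(34/3) = 2 + 3/34 = 71/34
14 + 1/(71/34) = 14 + 34/71 = 1028/71
0 + 1/(1028/71) = 0 + 71/1028 = 71/1028

71/1028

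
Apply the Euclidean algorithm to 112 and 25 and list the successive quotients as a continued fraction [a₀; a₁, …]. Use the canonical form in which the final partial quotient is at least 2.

[4; 2, 12]

112 = 4·25 + 12, so a_0 = 4
25 = 2·12 + 1, so a_1 = 2
12 = 12·1 + 0, so a_2 = 12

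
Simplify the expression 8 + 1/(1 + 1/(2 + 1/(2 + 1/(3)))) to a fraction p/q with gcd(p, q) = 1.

Collapse the nested fraction from the inside out:
Start with 3.
2 + 1/(3/1) = 2 + 1/3 = 7/3
2 + 1/(7/3) = 2 + 3/7 = 17/7
1 + 1/(17/7) = 1 + 7/17 = 24/17
8 + 1/(24/17) = 8 + 17/24 = 209/24

209/24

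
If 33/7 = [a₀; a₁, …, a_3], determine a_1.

33 ÷ 7 → quotient 4, remainder 5
7 ÷ 5 → quotient 1, remainder 2

1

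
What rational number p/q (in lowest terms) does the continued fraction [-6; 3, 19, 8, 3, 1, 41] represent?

Start with 41.
1 + 1/(41/1) = 1 + 1/41 = 42/41
3 + 1/(42/41) = 3 + 41/42 = 167/42
8 + 1/(167/42) = 8 + 42/167 = 1378/167
19 + 1/(1378/167) = 19 + 167/1378 = 26349/1378
3 + 1/(26349/1378) = 3 + 1378/26349 = 80425/26349
-6 + 1/(80425/26349) = -6 + 26349/80425 = -456201/80425

-456201/80425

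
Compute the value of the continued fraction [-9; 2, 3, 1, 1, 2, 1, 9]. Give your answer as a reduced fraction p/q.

-4743/554

a_0 = -9: -9/1
a_1 = 2: -17/2
a_2 = 3: -60/7
a_3 = 1: -77/9
a_4 = 1: -137/16
a_5 = 2: -351/41
a_6 = 1: -488/57
a_7 = 9: -4743/554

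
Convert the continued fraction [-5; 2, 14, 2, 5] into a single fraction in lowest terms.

-1486/329

a_0 = -5: -5/1
a_1 = 2: -9/2
a_2 = 14: -131/29
a_3 = 2: -271/60
a_4 = 5: -1486/329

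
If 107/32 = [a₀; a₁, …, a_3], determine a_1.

2

⌊107/32⌋ = 3, remainder 11
⌊32/11⌋ = 2, remainder 10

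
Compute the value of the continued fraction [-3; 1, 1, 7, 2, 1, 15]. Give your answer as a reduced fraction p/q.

-1819/737

Start with 15.
1 + 1/(15/1) = 1 + 1/15 = 16/15
2 + 1/(16/15) = 2 + 15/16 = 47/16
7 + 1/(47/16) = 7 + 16/47 = 345/47
1 + 1/(345/47) = 1 + 47/345 = 392/345
1 + 1/(392/345) = 1 + 345/392 = 737/392
-3 + 1/(737/392) = -3 + 392/737 = -1819/737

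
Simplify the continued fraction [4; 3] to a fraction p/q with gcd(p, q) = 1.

Collapse the nested fraction from the inside out:
Start with 3.
4 + 1/(3/1) = 4 + 1/3 = 13/3

13/3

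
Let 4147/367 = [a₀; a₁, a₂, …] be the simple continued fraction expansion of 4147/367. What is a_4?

36

4147 = 11·367 + 110, so a_0 = 11
367 = 3·110 + 37, so a_1 = 3
110 = 2·37 + 36, so a_2 = 2
37 = 1·36 + 1, so a_3 = 1
36 = 36·1 + 0, so a_4 = 36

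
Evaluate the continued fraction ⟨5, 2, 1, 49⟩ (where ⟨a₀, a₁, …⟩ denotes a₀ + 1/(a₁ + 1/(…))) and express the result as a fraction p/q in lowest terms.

a_0 = 5: 5/1
a_1 = 2: 11/2
a_2 = 1: 16/3
a_3 = 49: 795/149

795/149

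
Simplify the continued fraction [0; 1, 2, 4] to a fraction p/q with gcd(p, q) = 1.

Work from the innermost term outward:
Start with 4.
2 + 1/(4/1) = 2 + 1/4 = 9/4
1 + 1/(9/4) = 1 + 4/9 = 13/9
0 + 1/(13/9) = 0 + 9/13 = 9/13

9/13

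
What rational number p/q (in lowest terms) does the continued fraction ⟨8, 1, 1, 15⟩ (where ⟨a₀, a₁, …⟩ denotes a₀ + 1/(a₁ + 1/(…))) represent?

264/31

Start with 15.
1 + 1/(15/1) = 1 + 1/15 = 16/15
1 + 1/(16/15) = 1 + 15/16 = 31/16
8 + 1/(31/16) = 8 + 16/31 = 264/31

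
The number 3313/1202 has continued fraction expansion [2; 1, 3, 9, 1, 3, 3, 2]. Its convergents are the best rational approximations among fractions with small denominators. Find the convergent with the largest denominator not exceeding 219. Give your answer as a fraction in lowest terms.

441/160

List convergents until the denominator exceeds the bound:
a_0 = 2: 2/1  (≤ bound)
a_1 = 1: 3/1  (≤ bound)
a_2 = 3: 11/4  (≤ bound)
a_3 = 9: 102/37  (≤ bound)
a_4 = 1: 113/41  (≤ bound)
a_5 = 3: 441/160  (≤ bound)
a_6 = 3: 1436/521  (> 219, stop)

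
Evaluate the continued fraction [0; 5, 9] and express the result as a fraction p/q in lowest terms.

9/46

a_0 = 0: 0/1
a_1 = 5: 1/5
a_2 = 9: 9/46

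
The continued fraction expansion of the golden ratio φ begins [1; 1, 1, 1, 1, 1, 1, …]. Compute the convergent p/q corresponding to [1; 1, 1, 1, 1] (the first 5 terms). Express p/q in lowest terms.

8/5

Starting at the tail and folding back:
Start with 1.
1 + 1/(1/1) = 1 + 1/1 = 2/1
1 + 1/(2/1) = 1 + 1/2 = 3/2
1 + 1/(3/2) = 1 + 2/3 = 5/3
1 + 1/(5/3) = 1 + 3/5 = 8/5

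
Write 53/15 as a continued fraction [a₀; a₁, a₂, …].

53 = 3·15 + 8, so a_0 = 3
15 = 1·8 + 7, so a_1 = 1
8 = 1·7 + 1, so a_2 = 1
7 = 7·1 + 0, so a_3 = 7

[3; 1, 1, 7]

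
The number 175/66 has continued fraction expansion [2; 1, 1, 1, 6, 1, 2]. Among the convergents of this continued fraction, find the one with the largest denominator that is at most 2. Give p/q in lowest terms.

List convergents until the denominator exceeds the bound:
a_0 = 2: 2/1  (≤ bound)
a_1 = 1: 3/1  (≤ bound)
a_2 = 1: 5/2  (≤ bound)
a_3 = 1: 8/3  (> 2, stop)

5/2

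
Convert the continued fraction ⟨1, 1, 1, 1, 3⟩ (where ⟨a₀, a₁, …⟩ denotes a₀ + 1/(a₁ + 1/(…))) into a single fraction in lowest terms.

18/11

Start with 3.
1 + 1/(3/1) = 1 + 1/3 = 4/3
1 + 1/(4/3) = 1 + 3/4 = 7/4
1 + 1/(7/4) = 1 + 4/7 = 11/7
1 + 1/(11/7) = 1 + 7/11 = 18/11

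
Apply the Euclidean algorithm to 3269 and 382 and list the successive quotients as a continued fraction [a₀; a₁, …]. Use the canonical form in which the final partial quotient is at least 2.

[8; 1, 1, 3, 1, 5, 3, 2]

Repeatedly divide and take the remainder:
3269 = 8·382 + 213, so a_0 = 8
382 = 1·213 + 169, so a_1 = 1
213 = 1·169 + 44, so a_2 = 1
169 = 3·44 + 37, so a_3 = 3
44 = 1·37 + 7, so a_4 = 1
37 = 5·7 + 2, so a_5 = 5
7 = 3·2 + 1, so a_6 = 3
2 = 2·1 + 0, so a_7 = 2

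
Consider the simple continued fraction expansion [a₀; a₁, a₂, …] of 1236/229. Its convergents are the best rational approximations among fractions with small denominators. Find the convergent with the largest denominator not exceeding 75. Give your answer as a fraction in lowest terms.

394/73

List convergents until the denominator exceeds the bound:
a_0 = 5: 5/1  (≤ bound)
a_1 = 2: 11/2  (≤ bound)
a_2 = 1: 16/3  (≤ bound)
a_3 = 1: 27/5  (≤ bound)
a_4 = 14: 394/73  (≤ bound)
a_5 = 1: 421/78  (> 75, stop)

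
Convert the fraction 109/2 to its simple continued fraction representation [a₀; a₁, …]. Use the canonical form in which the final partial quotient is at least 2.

[54; 2]

109 = 54·2 + 1, so a_0 = 54
2 = 2·1 + 0, so a_1 = 2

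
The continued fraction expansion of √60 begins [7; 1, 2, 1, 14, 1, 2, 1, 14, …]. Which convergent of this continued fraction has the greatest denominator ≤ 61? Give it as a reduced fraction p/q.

List convergents until the denominator exceeds the bound:
a_0 = 7: 7/1  (≤ bound)
a_1 = 1: 8/1  (≤ bound)
a_2 = 2: 23/3  (≤ bound)
a_3 = 1: 31/4  (≤ bound)
a_4 = 14: 457/59  (≤ bound)
a_5 = 1: 488/63  (> 61, stop)

457/59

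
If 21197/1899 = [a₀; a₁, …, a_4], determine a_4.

2

21197 ÷ 1899 → quotient 11, remainder 308
1899 ÷ 308 → quotient 6, remainder 51
308 ÷ 51 → quotient 6, remainder 2
51 ÷ 2 → quotient 25, remainder 1
2 ÷ 1 → quotient 2, remainder 0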